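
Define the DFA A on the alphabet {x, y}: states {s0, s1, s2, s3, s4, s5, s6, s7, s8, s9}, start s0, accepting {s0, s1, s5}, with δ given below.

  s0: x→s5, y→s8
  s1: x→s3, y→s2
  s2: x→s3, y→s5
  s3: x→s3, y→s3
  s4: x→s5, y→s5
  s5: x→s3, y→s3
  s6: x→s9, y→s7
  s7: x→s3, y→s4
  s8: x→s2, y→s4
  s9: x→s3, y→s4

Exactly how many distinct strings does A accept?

The useful subgraph on states {s0, s2, s4, s5, s8} is acyclic, so L(A) is finite; the longest accepting path visits 4 useful states, giving maximum string length 3.
Counting accepting paths from s0 by length: 1 of length 0, 1 of length 1, 3 of length 3. Total 5.

5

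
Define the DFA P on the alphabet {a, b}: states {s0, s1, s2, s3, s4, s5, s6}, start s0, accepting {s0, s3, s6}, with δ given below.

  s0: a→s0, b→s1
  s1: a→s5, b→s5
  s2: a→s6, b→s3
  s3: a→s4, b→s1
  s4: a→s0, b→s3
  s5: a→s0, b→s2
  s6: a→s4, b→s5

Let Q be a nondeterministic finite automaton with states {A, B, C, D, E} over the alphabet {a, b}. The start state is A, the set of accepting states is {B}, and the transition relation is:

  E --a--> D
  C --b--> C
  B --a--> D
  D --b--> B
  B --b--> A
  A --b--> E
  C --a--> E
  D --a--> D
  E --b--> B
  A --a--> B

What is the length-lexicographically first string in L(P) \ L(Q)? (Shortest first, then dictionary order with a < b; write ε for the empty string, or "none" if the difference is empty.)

ε

The empty string ε is accepted by P but not by Q.
Since ε is the unique shortest string, it is the required witness.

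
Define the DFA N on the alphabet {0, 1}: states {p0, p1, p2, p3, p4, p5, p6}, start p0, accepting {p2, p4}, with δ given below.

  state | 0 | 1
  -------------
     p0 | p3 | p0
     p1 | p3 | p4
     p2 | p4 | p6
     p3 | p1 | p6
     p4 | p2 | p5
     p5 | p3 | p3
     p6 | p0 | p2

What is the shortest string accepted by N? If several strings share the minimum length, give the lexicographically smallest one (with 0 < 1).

A breadth-first search from p0 reaches an accepting state first via the path p0 → p3 → p1 → p4 on input 001.
No string of length < 3 is accepted (BFS exhausts all shorter strings without reaching an accepting state), and 001 is the lexicographically least accepting string of length 3.

001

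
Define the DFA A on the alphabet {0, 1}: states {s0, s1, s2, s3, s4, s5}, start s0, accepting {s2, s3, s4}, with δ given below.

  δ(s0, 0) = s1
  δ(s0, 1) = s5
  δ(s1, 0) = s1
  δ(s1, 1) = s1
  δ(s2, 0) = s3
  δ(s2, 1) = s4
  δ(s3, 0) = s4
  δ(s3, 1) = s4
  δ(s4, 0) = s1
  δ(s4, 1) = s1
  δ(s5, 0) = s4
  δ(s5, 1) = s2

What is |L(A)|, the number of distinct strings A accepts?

6

The useful subgraph on states {s0, s2, s3, s4, s5} is acyclic, so L(A) is finite; the longest accepting path visits 5 useful states, giving maximum string length 4.
Counting accepting paths from s0 by length: 2 of length 2, 2 of length 3, 2 of length 4. Total 6.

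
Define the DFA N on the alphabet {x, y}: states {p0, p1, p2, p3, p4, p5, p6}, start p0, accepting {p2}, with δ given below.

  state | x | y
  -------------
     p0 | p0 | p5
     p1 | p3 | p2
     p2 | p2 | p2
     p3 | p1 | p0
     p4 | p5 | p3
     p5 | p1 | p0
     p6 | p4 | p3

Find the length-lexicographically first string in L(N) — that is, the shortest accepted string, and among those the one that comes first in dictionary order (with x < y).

yxy

A breadth-first search from p0 reaches an accepting state first via the path p0 → p5 → p1 → p2 on input yxy.
No string of length < 3 is accepted (BFS exhausts all shorter strings without reaching an accepting state), and yxy is the lexicographically least accepting string of length 3.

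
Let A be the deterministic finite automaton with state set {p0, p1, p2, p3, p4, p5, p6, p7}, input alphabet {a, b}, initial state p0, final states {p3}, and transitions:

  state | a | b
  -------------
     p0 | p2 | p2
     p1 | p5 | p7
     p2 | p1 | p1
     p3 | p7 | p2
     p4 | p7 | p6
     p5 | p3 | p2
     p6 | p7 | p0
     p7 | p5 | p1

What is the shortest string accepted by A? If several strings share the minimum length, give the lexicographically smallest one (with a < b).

aaaa

A breadth-first search from p0 reaches an accepting state first via the path p0 → p2 → p1 → p5 → p3 on input aaaa.
No string of length < 4 is accepted (BFS exhausts all shorter strings without reaching an accepting state), and aaaa is the lexicographically least accepting string of length 4.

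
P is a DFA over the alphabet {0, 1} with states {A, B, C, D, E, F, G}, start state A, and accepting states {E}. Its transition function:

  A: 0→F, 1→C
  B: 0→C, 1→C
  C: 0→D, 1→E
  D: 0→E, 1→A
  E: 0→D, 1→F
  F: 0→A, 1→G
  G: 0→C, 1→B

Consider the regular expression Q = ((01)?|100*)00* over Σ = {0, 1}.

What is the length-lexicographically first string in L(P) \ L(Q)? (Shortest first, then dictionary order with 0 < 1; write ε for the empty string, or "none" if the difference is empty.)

11

The string 11 is accepted by P but not by Q.
No shorter string lies in the difference, and 11 is the lexicographically first length-2 string in L(P) \ L(Q).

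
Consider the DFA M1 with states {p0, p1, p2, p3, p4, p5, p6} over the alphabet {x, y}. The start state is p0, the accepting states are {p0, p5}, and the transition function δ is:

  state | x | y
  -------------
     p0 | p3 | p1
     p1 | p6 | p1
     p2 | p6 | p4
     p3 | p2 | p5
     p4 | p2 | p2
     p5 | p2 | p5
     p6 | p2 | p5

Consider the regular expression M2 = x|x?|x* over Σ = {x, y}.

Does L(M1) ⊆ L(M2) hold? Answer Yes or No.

The string xy is in L(M1) but not in L(M2).
So L(M1) ⊄ L(M2).

No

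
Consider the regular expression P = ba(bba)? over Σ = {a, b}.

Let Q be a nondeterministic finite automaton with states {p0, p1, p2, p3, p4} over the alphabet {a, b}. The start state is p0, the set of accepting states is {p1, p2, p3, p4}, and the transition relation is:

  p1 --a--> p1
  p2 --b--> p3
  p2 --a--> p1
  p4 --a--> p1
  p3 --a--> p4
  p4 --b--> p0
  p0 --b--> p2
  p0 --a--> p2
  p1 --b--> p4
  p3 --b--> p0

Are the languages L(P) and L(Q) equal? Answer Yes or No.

No

The string a is accepted by Q but rejected by P.
So L(P) ≠ L(Q).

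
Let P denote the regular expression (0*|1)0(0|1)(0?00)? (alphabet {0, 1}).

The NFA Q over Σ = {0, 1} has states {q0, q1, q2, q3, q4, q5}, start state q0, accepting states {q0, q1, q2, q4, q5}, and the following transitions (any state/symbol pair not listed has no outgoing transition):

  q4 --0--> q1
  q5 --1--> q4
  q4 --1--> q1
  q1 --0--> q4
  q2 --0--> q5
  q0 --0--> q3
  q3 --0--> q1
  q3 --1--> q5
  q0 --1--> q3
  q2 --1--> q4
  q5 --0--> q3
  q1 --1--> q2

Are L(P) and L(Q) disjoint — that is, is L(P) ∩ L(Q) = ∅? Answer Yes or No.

The string 00 is accepted by both P and Q.
Hence L(P) ∩ L(Q) ≠ ∅.

No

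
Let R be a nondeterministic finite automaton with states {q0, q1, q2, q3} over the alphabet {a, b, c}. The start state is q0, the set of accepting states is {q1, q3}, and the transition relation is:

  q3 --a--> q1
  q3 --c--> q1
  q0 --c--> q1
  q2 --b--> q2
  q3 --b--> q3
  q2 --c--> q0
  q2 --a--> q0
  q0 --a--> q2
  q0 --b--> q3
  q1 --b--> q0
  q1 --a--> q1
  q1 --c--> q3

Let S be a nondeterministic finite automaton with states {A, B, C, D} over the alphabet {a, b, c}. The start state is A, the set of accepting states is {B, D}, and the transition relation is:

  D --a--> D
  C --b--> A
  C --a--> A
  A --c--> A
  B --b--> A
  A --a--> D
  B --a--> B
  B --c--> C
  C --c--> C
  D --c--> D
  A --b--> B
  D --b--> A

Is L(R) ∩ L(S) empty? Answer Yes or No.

No

The string b is accepted by both R and S.
Hence L(R) ∩ L(S) ≠ ∅.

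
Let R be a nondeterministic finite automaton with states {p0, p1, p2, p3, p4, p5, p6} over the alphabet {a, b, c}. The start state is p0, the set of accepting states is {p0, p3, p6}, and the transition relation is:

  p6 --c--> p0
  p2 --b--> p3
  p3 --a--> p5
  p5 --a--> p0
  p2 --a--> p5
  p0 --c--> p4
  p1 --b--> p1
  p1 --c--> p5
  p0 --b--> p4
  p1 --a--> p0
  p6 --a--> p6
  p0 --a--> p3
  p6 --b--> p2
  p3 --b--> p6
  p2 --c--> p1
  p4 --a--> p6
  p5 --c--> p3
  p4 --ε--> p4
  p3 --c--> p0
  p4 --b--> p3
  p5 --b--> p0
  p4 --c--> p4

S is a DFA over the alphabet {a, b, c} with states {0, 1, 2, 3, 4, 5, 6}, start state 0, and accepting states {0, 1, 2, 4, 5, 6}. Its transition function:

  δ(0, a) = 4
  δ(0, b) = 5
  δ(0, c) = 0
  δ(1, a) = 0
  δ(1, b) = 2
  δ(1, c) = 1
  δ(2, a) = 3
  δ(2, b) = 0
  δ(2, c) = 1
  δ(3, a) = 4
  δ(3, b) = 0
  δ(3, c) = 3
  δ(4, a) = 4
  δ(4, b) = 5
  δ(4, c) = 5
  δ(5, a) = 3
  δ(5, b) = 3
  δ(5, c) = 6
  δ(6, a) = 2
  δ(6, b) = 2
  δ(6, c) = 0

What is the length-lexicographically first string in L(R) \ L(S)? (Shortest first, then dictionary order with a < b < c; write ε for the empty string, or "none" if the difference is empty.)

ba

The string ba is accepted by R but not by S.
No shorter string lies in the difference, and ba is the lexicographically first length-2 string in L(R) \ L(S).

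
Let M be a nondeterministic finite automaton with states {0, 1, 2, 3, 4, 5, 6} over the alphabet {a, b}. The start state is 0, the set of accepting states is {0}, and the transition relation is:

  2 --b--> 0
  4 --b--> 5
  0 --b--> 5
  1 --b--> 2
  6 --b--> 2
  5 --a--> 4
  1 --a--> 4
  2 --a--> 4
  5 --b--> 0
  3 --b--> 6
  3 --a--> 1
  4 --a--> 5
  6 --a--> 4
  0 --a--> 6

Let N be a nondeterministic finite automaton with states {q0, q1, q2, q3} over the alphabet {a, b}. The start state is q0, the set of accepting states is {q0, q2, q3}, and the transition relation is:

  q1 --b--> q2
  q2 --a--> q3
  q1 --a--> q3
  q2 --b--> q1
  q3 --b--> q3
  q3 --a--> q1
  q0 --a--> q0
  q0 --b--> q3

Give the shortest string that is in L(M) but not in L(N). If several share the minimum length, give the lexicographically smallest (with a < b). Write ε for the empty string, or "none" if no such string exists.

babb

The string babb is accepted by M but not by N.
No shorter string lies in the difference, and babb is the lexicographically first length-4 string in L(M) \ L(N).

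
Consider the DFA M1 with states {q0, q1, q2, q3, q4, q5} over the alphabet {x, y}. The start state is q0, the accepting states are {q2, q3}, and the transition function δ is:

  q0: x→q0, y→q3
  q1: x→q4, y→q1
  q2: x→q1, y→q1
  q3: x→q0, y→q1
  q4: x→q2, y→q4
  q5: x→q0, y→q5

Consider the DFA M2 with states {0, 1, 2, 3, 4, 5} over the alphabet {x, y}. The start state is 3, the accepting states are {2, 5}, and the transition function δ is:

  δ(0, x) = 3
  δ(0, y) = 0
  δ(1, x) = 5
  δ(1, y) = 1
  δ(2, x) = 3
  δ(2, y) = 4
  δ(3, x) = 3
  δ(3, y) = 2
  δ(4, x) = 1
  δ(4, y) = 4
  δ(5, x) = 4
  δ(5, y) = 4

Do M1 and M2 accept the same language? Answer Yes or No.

Yes

Exploring the product automaton M1 × M2 from the start pair (q0, 3), following both machines on each input symbol, reaches 5 state pairs: (q0, 3), (q3, 2), (q1, 4), (q4, 1), (q2, 5).
M1 accepts in {q2, q3} and M2 accepts in {2, 5}. In every reachable pair the two components are either both accepting — (q3, 2), (q2, 5) — or both non-accepting, so no string is accepted by exactly one of the machines: L(M1) \ L(M2) and L(M2) \ L(M1) are both empty.
Hence every string is accepted by M1 iff it is accepted by M2, and the two languages coincide.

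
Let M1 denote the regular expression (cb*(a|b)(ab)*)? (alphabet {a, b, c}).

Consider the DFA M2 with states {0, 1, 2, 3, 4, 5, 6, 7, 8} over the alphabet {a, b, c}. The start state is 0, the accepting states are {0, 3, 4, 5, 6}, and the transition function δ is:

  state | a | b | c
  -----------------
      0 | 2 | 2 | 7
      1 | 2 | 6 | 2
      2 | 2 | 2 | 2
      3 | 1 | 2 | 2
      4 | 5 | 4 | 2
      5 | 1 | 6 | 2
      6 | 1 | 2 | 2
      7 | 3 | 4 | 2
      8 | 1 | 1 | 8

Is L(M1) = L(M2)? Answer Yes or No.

Yes

Converting the expression M1 to a DFA (subset construction, then merging equivalent states) gives the minimal DFA with states {r0, r1, r2, r3, r4, r5, r6}, start state r0, accepting states {r0, r3, r4, r6} and transitions r0: a→r1, b→r1, c→r2; r1: a→r1, b→r1, c→r1; r2: a→r3, b→r4, c→r1; r3: a→r5, b→r1, c→r1; r4: a→r6, b→r4, c→r1; r5: a→r1, b→r3, c→r1; r6: a→r5, b→r3, c→r1.
Exploring the product automaton M1 × M2 from the start pair (r0, 0), following both machines on each input symbol, reaches 8 state pairs: (r0, 0), (r1, 2), (r2, 7), (r3, 3), (r4, 4), (r5, 1), (r6, 5), (r3, 6).
M1 accepts in {r0, r3, r4, r6} and M2 accepts in {0, 3, 4, 5, 6}. In every reachable pair the two components are either both accepting — (r0, 0), (r3, 3), (r4, 4), (r6, 5), (r3, 6) — or both non-accepting, so no string is accepted by exactly one of the machines: L(M1) \ L(M2) and L(M2) \ L(M1) are both empty.
Hence every string is accepted by M1 iff it is accepted by M2, and the two languages coincide.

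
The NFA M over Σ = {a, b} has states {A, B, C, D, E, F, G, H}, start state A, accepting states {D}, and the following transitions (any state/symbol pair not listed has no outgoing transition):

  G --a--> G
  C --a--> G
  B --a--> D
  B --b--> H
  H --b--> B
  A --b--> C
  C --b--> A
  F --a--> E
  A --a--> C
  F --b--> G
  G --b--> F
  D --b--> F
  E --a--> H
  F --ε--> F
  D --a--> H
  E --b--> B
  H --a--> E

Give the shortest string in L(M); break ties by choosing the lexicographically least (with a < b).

aababa

A breadth-first search from A reaches an accepting state first via the path A → C → G → F → E → B → D on input aababa.
No string of length < 6 is accepted (BFS exhausts all shorter strings without reaching an accepting state), and aababa is the lexicographically least accepting string of length 6.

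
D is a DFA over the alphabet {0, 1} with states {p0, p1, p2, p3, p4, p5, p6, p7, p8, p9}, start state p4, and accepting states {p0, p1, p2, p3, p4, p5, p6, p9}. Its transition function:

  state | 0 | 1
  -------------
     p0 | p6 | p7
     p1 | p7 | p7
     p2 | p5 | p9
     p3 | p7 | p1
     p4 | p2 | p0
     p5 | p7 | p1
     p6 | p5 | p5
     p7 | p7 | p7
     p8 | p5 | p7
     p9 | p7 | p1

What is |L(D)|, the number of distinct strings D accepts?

The useful subgraph on states {p0, p1, p2, p4, p5, p6, p9} is acyclic, so L(D) is finite; the longest accepting path visits 5 useful states, giving maximum string length 4.
Counting accepting paths from p4 by length: 1 of length 0, 2 of length 1, 3 of length 2, 4 of length 3, 2 of length 4. Total 12.

12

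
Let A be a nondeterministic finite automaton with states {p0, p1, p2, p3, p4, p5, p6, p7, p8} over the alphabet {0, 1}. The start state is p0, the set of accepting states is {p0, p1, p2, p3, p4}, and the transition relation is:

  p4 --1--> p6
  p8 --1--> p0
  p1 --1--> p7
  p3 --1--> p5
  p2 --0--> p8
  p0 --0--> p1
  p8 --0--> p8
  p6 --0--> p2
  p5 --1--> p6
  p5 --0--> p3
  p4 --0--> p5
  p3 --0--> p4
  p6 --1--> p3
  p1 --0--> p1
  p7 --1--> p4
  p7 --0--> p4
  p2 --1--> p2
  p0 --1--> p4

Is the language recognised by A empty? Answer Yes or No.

No

The empty string ε is accepted: the run p0 ends in the accepting state p0.
Since at least one string is accepted, L(A) is not empty.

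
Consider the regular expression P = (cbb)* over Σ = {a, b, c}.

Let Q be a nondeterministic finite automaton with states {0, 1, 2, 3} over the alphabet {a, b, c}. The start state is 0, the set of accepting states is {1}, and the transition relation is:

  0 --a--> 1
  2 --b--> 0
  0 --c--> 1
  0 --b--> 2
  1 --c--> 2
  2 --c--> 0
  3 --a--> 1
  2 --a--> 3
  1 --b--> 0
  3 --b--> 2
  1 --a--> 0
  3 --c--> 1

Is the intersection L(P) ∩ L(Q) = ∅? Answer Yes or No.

Yes

Converting the expression P to a DFA (subset construction, then merging equivalent states) gives the minimal DFA with states {p0, p1, p2, p3}, start state p0, accepting states {p0} and transitions p0: a→p1, b→p1, c→p2; p1: a→p1, b→p1, c→p1; p2: a→p1, b→p3, c→p1; p3: a→p1, b→p0, c→p1.
Exploring the product automaton P × Q from the start pair (p0, 0), following both machines on each input symbol, reaches 10 state pairs: (p0, 0), (p1, 1), (p1, 2), (p2, 1), (p1, 0), (p1, 3), (p3, 0), (p0, 2), (p2, 0), (p3, 2).
P accepts in {p0} and Q accepts in {1}; no reachable pair has both components accepting, so no string drives both machines to acceptance simultaneously and L(P) ∩ L(Q) = ∅.
So no string is accepted by both, and the intersection is empty.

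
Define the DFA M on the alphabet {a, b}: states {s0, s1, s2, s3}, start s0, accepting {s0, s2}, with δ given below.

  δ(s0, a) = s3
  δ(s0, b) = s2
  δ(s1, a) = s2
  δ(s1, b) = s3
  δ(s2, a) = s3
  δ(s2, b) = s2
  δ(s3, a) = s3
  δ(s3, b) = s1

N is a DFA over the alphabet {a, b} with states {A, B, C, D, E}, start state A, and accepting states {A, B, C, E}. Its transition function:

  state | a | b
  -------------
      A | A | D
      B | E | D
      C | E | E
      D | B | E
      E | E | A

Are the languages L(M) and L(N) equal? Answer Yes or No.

No

The string b is accepted by M but rejected by N.
So L(M) ≠ L(N).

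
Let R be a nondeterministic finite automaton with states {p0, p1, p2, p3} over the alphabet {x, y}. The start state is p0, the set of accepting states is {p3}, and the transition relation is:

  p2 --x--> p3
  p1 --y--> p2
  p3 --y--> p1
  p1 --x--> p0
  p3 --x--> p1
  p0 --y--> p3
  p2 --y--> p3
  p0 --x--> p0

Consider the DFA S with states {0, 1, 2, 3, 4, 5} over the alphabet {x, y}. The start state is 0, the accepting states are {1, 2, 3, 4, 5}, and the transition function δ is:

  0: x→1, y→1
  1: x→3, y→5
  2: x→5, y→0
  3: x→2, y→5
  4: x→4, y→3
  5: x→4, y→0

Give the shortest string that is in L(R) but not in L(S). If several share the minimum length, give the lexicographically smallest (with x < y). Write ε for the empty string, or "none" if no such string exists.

The string xxxy is accepted by R but not by S.
No shorter string lies in the difference, and xxxy is the lexicographically first length-4 string in L(R) \ L(S).

xxxy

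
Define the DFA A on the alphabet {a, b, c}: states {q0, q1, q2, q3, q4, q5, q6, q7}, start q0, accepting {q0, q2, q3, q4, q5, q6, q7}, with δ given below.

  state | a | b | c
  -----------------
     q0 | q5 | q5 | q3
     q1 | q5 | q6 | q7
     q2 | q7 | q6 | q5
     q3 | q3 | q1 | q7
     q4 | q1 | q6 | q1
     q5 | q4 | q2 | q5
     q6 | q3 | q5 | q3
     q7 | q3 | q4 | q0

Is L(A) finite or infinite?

infinite

State q5 is reachable from the start and can reach an accepting state, and it lies on the cycle q5 → q2 → q5.
Traversing that cycle any number of times yields accepted strings of unbounded length, so the language is infinite.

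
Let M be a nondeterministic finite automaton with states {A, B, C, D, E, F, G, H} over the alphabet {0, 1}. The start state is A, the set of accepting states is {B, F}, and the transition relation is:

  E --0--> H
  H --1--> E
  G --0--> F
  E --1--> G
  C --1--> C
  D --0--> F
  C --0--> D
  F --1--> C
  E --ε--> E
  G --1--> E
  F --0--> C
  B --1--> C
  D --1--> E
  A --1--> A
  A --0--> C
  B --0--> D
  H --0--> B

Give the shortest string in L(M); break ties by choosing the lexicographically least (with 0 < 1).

A breadth-first search from A reaches an accepting state first via the path A → C → D → F on input 000.
No string of length < 3 is accepted (BFS exhausts all shorter strings without reaching an accepting state), and 000 is the lexicographically least accepting string of length 3.

000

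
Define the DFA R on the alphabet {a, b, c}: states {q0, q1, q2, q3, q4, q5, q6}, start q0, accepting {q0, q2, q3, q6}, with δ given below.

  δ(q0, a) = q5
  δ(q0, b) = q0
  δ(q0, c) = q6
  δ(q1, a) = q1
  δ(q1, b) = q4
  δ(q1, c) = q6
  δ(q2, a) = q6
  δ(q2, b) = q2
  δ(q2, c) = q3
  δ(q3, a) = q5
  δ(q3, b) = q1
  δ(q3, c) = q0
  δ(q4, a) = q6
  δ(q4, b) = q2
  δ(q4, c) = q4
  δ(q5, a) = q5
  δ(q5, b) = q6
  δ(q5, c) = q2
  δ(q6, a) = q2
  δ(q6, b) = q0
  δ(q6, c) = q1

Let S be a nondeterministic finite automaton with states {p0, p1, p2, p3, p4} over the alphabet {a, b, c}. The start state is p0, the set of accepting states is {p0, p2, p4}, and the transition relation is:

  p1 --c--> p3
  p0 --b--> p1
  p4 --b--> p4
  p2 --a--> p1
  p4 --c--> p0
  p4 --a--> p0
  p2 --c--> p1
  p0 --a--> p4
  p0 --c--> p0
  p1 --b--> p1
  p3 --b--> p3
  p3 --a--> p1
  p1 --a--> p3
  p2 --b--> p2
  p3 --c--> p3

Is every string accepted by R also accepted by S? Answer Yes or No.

No

The string b is in L(R) but not in L(S).
So L(R) ⊄ L(S).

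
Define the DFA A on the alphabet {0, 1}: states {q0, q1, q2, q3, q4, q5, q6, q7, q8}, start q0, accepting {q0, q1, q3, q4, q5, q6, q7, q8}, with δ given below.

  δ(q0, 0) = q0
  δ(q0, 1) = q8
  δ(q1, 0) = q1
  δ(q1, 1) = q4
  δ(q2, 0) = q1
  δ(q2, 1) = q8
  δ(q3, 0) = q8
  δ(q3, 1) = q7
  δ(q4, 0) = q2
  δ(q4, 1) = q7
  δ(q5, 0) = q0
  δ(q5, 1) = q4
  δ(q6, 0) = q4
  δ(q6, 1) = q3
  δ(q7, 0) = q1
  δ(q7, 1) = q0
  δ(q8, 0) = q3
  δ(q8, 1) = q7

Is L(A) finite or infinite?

infinite

State q0 is reachable from the start and can reach an accepting state, and it lies on the cycle q0 → q0.
Traversing that cycle any number of times yields accepted strings of unbounded length, so the language is infinite.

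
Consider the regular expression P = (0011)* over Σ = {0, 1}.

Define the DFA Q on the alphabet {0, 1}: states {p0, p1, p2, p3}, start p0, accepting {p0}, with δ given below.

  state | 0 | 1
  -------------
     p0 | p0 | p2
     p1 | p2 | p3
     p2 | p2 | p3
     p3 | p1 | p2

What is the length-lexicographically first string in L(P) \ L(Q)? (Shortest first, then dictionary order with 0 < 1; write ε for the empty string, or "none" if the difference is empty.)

The string 0011 is accepted by P but not by Q.
No shorter string lies in the difference, and 0011 is the lexicographically first length-4 string in L(P) \ L(Q).

0011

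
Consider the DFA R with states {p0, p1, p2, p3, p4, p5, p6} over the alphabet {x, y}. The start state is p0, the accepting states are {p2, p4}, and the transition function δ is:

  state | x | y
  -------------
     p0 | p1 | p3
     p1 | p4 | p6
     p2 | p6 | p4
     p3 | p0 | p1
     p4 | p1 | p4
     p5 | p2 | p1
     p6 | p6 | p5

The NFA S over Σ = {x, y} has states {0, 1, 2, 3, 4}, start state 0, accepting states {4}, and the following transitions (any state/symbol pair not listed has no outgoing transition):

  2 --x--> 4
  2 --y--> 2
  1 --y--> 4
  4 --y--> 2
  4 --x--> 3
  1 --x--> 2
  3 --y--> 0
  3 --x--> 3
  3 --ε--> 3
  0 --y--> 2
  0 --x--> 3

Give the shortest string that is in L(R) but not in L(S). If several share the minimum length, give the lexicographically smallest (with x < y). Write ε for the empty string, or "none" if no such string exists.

xx

The string xx is accepted by R but not by S.
No shorter string lies in the difference, and xx is the lexicographically first length-2 string in L(R) \ L(S).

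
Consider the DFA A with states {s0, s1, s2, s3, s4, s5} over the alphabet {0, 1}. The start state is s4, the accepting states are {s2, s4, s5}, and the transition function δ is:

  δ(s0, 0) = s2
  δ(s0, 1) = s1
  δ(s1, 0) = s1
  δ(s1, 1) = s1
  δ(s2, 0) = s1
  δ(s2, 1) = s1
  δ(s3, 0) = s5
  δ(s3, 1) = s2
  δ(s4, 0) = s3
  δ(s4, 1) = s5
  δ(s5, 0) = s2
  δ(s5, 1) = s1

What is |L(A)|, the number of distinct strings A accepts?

6

The useful subgraph on states {s2, s3, s4, s5} is acyclic, so L(A) is finite; the longest accepting path visits 4 useful states, giving maximum string length 3.
Counting accepting paths from s4 by length: 1 of length 0, 1 of length 1, 3 of length 2, 1 of length 3. Total 6.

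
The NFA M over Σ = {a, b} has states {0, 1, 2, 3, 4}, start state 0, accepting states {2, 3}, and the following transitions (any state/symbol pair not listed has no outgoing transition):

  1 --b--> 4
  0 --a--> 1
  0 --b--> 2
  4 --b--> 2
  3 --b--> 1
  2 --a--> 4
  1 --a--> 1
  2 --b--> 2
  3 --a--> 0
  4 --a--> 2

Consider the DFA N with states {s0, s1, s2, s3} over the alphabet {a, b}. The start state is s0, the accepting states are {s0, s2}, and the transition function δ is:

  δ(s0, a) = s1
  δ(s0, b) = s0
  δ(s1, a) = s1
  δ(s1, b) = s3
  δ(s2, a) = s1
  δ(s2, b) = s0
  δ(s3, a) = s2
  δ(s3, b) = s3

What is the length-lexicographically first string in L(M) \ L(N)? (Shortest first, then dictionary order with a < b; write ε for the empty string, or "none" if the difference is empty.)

abb

The string abb is accepted by M but not by N.
No shorter string lies in the difference, and abb is the lexicographically first length-3 string in L(M) \ L(N).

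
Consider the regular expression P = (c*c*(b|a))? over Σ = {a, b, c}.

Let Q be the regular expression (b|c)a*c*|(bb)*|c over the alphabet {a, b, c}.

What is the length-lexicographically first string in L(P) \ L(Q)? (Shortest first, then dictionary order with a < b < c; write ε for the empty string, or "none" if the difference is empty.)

a

The string a is accepted by P but not by Q.
No shorter string lies in the difference, and a is the lexicographically first length-1 string in L(P) \ L(Q).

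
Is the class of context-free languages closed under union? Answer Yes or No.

Yes

Take grammars for L₁ and L₂ with disjoint nonterminals and start symbols S₁, S₂; the grammar with a new start symbol and productions S → S₁ | S₂ generates L₁ ∪ L₂.
So the context-free languages are closed under union.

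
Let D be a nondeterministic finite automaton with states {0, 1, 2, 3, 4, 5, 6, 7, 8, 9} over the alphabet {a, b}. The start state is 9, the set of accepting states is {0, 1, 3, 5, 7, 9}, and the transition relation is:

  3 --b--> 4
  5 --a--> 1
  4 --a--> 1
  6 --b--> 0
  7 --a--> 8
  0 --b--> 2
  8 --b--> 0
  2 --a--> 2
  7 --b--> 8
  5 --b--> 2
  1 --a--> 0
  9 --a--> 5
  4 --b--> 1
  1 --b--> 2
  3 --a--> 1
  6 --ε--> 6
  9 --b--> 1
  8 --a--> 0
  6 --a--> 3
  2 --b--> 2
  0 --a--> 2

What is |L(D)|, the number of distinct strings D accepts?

6

The useful subgraph on states {0, 1, 5, 9} is acyclic, so L(D) is finite; the longest accepting path visits 4 useful states, giving maximum string length 3.
Counting accepting paths from 9 by length: 1 of length 0, 2 of length 1, 2 of length 2, 1 of length 3. Total 6.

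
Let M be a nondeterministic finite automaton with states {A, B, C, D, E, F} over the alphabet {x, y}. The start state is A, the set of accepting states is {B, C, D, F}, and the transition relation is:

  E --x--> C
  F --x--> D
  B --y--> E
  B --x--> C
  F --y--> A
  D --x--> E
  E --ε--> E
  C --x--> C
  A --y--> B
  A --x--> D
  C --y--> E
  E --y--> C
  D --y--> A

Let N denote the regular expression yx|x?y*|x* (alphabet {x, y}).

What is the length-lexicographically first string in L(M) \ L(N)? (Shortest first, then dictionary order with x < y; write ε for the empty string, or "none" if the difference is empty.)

xxy

The string xxy is accepted by M but not by N.
No shorter string lies in the difference, and xxy is the lexicographically first length-3 string in L(M) \ L(N).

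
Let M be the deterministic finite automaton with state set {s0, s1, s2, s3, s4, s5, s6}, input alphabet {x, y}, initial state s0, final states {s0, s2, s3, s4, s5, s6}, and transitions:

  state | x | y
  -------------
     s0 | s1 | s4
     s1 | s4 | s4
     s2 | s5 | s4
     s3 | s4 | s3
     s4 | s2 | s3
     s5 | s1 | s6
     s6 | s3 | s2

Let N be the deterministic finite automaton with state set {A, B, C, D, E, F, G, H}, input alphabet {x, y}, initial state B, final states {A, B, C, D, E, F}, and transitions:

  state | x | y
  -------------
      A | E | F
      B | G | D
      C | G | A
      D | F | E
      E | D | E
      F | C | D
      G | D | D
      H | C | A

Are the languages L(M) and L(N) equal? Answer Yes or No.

Exploring the product automaton M × N from the start pair (s0, B), following both machines on each input symbol, reaches 7 state pairs: (s0, B), (s1, G), (s4, D), (s2, F), (s3, E), (s5, C), (s6, A).
M accepts in {s0, s2, s3, s4, s5, s6} and N accepts in {A, B, C, D, E, F}. In every reachable pair the two components are either both accepting — (s0, B), (s4, D), (s2, F), (s3, E), (s5, C), (s6, A) — or both non-accepting, so no string is accepted by exactly one of the machines: L(M) \ L(N) and L(N) \ L(M) are both empty.
Hence every string is accepted by M iff it is accepted by N, and the two languages coincide.

Yes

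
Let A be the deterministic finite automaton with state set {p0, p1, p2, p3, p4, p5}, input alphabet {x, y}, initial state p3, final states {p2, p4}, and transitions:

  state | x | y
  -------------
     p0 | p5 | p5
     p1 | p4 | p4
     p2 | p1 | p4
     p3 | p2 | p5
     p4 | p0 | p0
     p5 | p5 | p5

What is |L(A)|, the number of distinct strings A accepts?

The useful subgraph on states {p1, p2, p3, p4} is acyclic, so L(A) is finite; the longest accepting path visits 4 useful states, giving maximum string length 3.
Counting accepting paths from p3 by length: 1 of length 1, 1 of length 2, 2 of length 3. Total 4.

4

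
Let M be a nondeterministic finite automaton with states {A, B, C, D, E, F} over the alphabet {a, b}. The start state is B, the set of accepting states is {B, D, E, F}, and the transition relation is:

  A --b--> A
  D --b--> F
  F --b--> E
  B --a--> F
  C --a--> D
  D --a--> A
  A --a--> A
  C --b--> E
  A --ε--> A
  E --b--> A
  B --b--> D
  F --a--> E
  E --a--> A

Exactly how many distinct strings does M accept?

8

The useful subgraph on states {B, D, E, F} is acyclic, so L(M) is finite; the longest accepting path visits 4 useful states, giving maximum string length 3.
Counting accepting paths from B by length: 1 of length 0, 2 of length 1, 3 of length 2, 2 of length 3. Total 8.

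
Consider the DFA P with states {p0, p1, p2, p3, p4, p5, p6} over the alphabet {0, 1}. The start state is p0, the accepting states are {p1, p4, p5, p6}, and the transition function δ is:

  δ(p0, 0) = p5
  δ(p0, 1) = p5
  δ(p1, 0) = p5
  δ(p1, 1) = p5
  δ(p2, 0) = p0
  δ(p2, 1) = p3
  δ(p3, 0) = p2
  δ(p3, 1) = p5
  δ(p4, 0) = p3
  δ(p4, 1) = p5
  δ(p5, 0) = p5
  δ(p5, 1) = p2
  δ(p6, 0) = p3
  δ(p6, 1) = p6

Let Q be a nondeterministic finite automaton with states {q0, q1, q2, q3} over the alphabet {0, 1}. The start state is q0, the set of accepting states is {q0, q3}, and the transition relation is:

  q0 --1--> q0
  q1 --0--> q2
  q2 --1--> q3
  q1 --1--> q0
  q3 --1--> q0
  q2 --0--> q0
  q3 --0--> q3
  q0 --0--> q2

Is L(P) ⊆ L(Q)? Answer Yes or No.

No

The string 0 is in L(P) but not in L(Q).
So L(P) ⊄ L(Q).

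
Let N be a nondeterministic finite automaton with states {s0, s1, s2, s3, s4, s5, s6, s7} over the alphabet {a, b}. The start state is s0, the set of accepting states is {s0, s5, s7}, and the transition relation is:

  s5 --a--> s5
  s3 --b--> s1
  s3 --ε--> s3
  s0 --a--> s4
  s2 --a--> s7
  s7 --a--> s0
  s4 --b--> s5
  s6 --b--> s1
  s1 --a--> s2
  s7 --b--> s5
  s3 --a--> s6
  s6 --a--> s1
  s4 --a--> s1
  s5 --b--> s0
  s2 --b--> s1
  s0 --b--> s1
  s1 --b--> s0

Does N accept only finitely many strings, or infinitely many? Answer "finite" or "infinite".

State s0 is reachable from the start and can reach an accepting state, and it lies on the cycle s0 → s1 → s0.
Traversing that cycle any number of times yields accepted strings of unbounded length, so the language is infinite.

infinite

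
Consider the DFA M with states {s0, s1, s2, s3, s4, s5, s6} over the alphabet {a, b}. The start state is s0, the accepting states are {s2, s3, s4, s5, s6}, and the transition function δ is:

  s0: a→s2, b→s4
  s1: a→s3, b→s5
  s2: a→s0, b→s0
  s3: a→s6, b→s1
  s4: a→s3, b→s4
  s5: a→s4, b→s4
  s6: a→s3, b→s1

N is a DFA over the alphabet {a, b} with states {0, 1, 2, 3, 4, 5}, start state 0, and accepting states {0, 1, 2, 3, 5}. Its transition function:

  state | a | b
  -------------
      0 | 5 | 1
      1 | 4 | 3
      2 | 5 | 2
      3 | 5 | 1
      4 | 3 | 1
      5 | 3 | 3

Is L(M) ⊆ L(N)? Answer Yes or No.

No

The string ba is in L(M) but not in L(N).
So L(M) ⊄ L(N).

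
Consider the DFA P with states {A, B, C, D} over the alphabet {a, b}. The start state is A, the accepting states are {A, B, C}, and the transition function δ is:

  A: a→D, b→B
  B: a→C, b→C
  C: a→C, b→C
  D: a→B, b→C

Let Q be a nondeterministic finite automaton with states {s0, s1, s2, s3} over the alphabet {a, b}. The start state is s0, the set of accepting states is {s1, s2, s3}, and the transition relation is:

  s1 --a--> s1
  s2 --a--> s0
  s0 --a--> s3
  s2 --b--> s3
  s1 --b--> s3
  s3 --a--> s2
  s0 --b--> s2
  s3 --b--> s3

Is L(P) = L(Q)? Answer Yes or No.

The empty string ε is accepted by P but rejected by Q.
So L(P) ≠ L(Q).

No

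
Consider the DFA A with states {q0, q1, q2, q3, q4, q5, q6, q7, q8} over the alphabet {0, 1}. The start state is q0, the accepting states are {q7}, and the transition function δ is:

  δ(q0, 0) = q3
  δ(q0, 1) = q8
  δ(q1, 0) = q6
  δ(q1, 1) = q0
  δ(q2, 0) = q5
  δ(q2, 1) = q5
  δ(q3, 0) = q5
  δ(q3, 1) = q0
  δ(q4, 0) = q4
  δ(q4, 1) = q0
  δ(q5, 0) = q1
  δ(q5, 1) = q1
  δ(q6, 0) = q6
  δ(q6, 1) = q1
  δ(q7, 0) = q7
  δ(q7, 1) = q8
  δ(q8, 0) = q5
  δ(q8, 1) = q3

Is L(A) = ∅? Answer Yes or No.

The states reachable from the start state are {q0, q1, q3, q5, q6, q8}.
None of the accepting states {q7} is reachable, so no string is accepted and L(A) = ∅.

Yes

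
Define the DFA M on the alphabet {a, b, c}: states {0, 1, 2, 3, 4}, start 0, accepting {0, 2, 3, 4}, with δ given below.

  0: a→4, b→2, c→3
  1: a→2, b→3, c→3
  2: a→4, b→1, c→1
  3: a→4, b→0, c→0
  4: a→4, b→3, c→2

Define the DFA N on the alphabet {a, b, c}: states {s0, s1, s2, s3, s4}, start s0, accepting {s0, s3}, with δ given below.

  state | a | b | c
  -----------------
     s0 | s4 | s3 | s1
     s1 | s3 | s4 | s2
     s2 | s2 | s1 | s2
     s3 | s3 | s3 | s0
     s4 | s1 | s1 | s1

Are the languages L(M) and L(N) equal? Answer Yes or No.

The string a is accepted by M but rejected by N.
So L(M) ≠ L(N).

No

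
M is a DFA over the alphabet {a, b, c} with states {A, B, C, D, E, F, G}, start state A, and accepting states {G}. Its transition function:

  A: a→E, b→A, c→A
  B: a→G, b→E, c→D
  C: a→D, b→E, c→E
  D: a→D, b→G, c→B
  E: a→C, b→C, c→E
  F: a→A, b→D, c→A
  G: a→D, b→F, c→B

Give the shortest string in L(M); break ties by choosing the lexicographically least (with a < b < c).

aaab

A breadth-first search from A reaches an accepting state first via the path A → E → C → D → G on input aaab.
No string of length < 4 is accepted (BFS exhausts all shorter strings without reaching an accepting state), and aaab is the lexicographically least accepting string of length 4.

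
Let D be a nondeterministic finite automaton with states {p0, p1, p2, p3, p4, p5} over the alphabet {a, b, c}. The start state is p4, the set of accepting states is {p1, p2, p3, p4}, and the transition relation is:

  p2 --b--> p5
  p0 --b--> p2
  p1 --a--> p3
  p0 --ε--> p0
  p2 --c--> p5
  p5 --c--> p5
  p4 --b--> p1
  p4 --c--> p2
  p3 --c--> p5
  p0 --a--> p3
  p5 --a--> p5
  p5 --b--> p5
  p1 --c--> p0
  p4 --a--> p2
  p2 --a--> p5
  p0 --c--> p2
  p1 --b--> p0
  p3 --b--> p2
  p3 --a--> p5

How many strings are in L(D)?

14

The useful subgraph on states {p0, p1, p2, p3, p4} is acyclic, so L(D) is finite; the longest accepting path visits 5 useful states, giving maximum string length 4.
Counting accepting paths from p4 by length: 1 of length 0, 3 of length 1, 1 of length 2, 7 of length 3, 2 of length 4. Total 14.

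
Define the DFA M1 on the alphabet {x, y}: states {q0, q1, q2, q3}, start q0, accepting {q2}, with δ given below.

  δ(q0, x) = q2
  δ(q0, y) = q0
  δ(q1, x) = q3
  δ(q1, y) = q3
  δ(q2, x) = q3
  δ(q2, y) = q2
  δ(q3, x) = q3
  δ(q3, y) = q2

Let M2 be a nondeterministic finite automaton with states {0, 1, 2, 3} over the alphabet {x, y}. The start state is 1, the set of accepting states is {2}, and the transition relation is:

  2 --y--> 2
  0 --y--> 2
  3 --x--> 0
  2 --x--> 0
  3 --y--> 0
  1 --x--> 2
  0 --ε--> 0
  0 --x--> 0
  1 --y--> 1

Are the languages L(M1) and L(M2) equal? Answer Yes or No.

Yes

Exploring the product automaton M1 × M2 from the start pair (q0, 1), following both machines on each input symbol, reaches 3 state pairs: (q0, 1), (q2, 2), (q3, 0).
M1 accepts in {q2} and M2 accepts in {2}. In every reachable pair the two components are either both accepting — (q2, 2) — or both non-accepting, so no string is accepted by exactly one of the machines: L(M1) \ L(M2) and L(M2) \ L(M1) are both empty.
Hence every string is accepted by M1 iff it is accepted by M2, and the two languages coincide.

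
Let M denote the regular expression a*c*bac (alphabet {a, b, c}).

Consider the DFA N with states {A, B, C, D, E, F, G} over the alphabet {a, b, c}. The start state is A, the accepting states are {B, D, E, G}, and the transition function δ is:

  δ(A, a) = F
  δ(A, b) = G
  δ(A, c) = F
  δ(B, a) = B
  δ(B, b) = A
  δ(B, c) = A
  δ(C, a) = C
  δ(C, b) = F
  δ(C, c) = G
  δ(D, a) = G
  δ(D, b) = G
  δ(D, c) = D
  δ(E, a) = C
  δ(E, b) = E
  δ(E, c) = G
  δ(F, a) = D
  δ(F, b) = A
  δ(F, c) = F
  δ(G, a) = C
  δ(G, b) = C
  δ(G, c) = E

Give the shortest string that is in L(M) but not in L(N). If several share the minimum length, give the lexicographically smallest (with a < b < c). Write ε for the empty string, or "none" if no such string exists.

abac

The string abac is accepted by M but not by N.
No shorter string lies in the difference, and abac is the lexicographically first length-4 string in L(M) \ L(N).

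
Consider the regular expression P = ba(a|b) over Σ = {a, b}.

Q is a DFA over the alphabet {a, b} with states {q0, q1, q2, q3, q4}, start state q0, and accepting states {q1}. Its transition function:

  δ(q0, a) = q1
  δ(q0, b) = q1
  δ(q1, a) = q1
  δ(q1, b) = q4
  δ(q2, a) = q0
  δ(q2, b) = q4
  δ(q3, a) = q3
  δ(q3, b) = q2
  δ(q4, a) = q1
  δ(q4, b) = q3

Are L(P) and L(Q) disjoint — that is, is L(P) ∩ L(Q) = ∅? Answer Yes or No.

The string baa is accepted by both P and Q.
Hence L(P) ∩ L(Q) ≠ ∅.

No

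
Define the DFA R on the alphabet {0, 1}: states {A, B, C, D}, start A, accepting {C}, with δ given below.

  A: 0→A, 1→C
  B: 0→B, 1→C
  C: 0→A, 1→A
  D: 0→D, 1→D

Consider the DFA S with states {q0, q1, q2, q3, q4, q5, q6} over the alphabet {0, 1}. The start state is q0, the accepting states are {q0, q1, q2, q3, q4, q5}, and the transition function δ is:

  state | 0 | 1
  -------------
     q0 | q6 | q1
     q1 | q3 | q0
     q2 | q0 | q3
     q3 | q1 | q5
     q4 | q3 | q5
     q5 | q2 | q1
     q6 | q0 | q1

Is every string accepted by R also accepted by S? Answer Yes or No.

Yes

Exploring the product automaton R × S from the start pair (A, q0), following both machines on each input symbol, reaches 10 state pairs: (A, q0), (A, q6), (C, q1), (A, q3), (A, q1), (C, q5), (C, q0), (A, q2), (C, q3), (A, q5).
R accepts in {C} and S accepts in {q0, q1, q2, q3, q4, q5}. The reachable pairs whose R-component is accepting are (C, q1), (C, q5), (C, q0), (C, q3); in each of them the S-component is accepting too, so the product for L(R) \ L(S) (R-component accepting, S-component rejecting) has no reachable accepting pair and the difference is empty.
Hence every string in L(R) is also in L(S).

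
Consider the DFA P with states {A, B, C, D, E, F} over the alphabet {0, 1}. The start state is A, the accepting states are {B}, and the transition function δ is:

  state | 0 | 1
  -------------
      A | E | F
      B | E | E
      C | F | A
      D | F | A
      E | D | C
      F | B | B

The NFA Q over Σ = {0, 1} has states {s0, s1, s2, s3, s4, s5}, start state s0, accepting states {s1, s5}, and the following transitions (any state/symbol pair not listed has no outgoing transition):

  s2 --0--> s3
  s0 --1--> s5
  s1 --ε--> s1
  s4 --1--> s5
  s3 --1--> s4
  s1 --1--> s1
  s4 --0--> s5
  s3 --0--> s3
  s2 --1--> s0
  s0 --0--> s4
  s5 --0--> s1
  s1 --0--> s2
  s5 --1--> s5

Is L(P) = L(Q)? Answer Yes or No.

No

The string 0000 is accepted by P but rejected by Q.
So L(P) ≠ L(Q).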